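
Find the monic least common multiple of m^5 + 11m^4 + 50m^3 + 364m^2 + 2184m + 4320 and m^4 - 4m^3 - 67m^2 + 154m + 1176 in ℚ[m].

m^7 - 3m^6 - 55m^5 + 203m^4 - 462m^3 - 8420m^2 + 46536m + 211680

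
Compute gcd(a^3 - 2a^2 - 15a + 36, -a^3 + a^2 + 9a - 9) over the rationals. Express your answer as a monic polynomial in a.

Repeated division with remainder:
  a^3 - 2a^2 - 15a + 36 = (-1)(-a^3 + a^2 + 9a - 9) + (-a^2 - 6a + 27)
  -a^3 + a^2 + 9a - 9 = (a - 7)(-a^2 - 6a + 27) + (-60a + 180)
  -a^2 - 6a + 27 = ((1/60)a + 3/20)(-60a + 180) + (0)
Last nonzero remainder: -60a + 180. Dividing through by -60 gives the monic gcd a - 3.

a - 3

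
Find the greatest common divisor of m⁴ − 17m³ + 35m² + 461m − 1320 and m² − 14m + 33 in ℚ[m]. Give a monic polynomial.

By polynomial division,
  m⁴ − 17m³ + 35m² + 461m − 1320 = (m² − 3m − 40)(m² − 14m + 33) + (0)
The last nonzero remainder m² − 14m + 33 is already monic.

m² − 14m + 33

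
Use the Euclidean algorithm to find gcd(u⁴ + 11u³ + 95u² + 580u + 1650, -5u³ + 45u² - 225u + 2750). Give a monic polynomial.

Apply the Euclidean algorithm:
  u⁴ + 11u³ + 95u² + 580u + 1650 = (-(1/5)u - 4)(-5u³ + 45u² - 225u + 2750) + (230u² + 230u + 12650)
  -5u³ + 45u² - 225u + 2750 = (-(1/46)u + 5/23)(230u² + 230u + 12650) + (0)
Last nonzero remainder: 230u² + 230u + 12650. Dividing through by 230 gives the monic gcd u² + u + 55.

u² + u + 55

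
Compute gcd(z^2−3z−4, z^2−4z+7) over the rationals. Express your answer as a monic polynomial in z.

1

Euclidean algorithm in ℚ[z]:
  z^2−3z−4 = (z^2−4z+7) + (z−11)
  z^2−4z+7 = (z+7)(z−11) + (84)
  z−11 = ((1/84)z−11/84)(84) + (0)
The last nonzero remainder is the constant 84, so the polynomials are coprime and gcd = 1.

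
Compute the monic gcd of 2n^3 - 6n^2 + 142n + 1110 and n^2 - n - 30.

n + 5

Euclidean algorithm in ℚ[n]:
  2n^3 - 6n^2 + 142n + 1110 = (2n - 4)(n^2 - n - 30) + (198n + 990)
  n^2 - n - 30 = ((1/198)n - 1/33)(198n + 990) + (0)
Last nonzero remainder: 198n + 990. Dividing through by 198 gives the monic gcd n + 5.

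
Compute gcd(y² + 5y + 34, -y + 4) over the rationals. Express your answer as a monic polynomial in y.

Apply the Euclidean algorithm:
  y² + 5y + 34 = (-y - 9)(-y + 4) + (70)
  -y + 4 = (-(1/70)y + 2/35)(70) + (0)
The last nonzero remainder is the constant 70, so the polynomials are coprime and gcd = 1.

1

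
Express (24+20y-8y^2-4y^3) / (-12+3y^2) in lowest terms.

By polynomial division,
  -4y^3-8y^2+20y+24 = (-(4/3)y-8/3)(3y^2-12) + (4y-8)
  3y^2-12 = ((3/4)y+3/2)(4y-8) + (0)
Last nonzero remainder: 4y-8. Dividing through by 4 gives the monic gcd y-2.
Cancel y-2 from numerator and denominator to get the reduced form.

(-12-16y-4y^2)/(6+3y)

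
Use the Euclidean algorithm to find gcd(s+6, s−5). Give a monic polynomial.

1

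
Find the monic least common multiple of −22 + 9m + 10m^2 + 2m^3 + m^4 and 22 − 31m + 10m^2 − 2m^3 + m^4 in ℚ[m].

Euclidean algorithm in ℚ[m]:
  m^4 + 2m^3 + 10m^2 + 9m − 22 = (m^4 − 2m^3 + 10m^2 − 31m + 22) + (4m^3 + 40m − 44)
  m^4 − 2m^3 + 10m^2 − 31m + 22 = ((1/4)m − 1/2)(4m^3 + 40m − 44) + (0)
Last nonzero remainder: 4m^3 + 40m − 44. Dividing through by 4 gives the monic gcd m^3 + 10m − 11.
Then lcm(f, g) = f·g / gcd(f, g); expanding and making the result monic gives the answer.

44 − 40m − 11m^2 + 6m^3 + m^5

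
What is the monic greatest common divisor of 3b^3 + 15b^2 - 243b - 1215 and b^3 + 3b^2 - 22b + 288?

b + 9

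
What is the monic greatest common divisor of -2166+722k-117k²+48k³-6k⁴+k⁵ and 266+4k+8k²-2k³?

19+3k+k²

Apply the Euclidean algorithm:
  k⁵-6k⁴+48k³-117k²+722k-2166 = (-(1/2)k²+k-21)(-2k³+8k²+4k+266) + (180k²+540k+3420)
  -2k³+8k²+4k+266 = (-(1/90)k+7/90)(180k²+540k+3420) + (0)
Last nonzero remainder: 180k²+540k+3420. Dividing through by 180 gives the monic gcd k²+3k+19.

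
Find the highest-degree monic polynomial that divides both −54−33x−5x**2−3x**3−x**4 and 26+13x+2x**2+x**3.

Repeated division with remainder:
  −x**4−3x**3−5x**2−33x−54 = (−x−1)(x**3+2x**2+13x+26) + (10x**2+6x−28)
  x**3+2x**2+13x+26 = ((1/10)x+7/50)(10x**2+6x−28) + ((374/25)x+748/25)
  10x**2+6x−28 = ((125/187)x−175/187)((374/25)x+748/25) + (0)
Last nonzero remainder: (374/25)x+748/25. Dividing through by 374/25 gives the monic gcd x+2.

2+x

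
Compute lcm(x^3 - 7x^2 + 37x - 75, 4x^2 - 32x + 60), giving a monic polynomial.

x^4 - 12x^3 + 72x^2 - 260x + 375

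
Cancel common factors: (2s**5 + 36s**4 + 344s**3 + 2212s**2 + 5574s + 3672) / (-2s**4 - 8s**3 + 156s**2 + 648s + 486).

(-s**2 - 5s - 68)/(s - 9)

By polynomial division,
  2s**5 + 36s**4 + 344s**3 + 2212s**2 + 5574s + 3672 = (-s - 14)(-2s**4 - 8s**3 + 156s**2 + 648s + 486) + (388s**3 + 5044s**2 + 15132s + 10476)
  -2s**4 - 8s**3 + 156s**2 + 648s + 486 = (-(1/194)s + 9/194)(388s**3 + 5044s**2 + 15132s + 10476) + (0)
Last nonzero remainder: 388s**3 + 5044s**2 + 15132s + 10476. Dividing through by 388 gives the monic gcd s**3 + 13s**2 + 39s + 27.
Cancel s**3 + 13s**2 + 39s + 27 from numerator and denominator to get the reduced form.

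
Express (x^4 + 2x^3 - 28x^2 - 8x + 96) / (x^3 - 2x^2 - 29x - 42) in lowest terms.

Euclidean algorithm in ℚ[x]:
  x^4 + 2x^3 - 28x^2 - 8x + 96 = (x + 4)(x^3 - 2x^2 - 29x - 42) + (9x^2 + 150x + 264)
  x^3 - 2x^2 - 29x - 42 = ((1/9)x - 56/27)(9x^2 + 150x + 264) + ((2275/9)x + 4550/9)
  9x^2 + 150x + 264 = ((81/2275)x + 1188/2275)((2275/9)x + 4550/9) + (0)
Last nonzero remainder: (2275/9)x + 4550/9. Dividing through by 2275/9 gives the monic gcd x + 2.
Cancel x + 2 from numerator and denominator to get the reduced form.

(x^3 - 28x + 48)/(x^2 - 4x - 21)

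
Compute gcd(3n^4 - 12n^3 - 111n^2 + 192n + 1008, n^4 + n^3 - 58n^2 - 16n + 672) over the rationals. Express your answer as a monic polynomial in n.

n^2 - 16

Euclidean algorithm in ℚ[n]:
  3n^4 - 12n^3 - 111n^2 + 192n + 1008 = (3)(n^4 + n^3 - 58n^2 - 16n + 672) + (-15n^3 + 63n^2 + 240n - 1008)
  n^4 + n^3 - 58n^2 - 16n + 672 = (-(1/15)n - 26/75)(-15n^3 + 63n^2 + 240n - 1008) + (-(504/25)n^2 + 8064/25)
  -15n^3 + 63n^2 + 240n - 1008 = ((125/168)n - 25/8)(-(504/25)n^2 + 8064/25) + (0)
Last nonzero remainder: -(504/25)n^2 + 8064/25. Dividing through by -504/25 gives the monic gcd n^2 - 16.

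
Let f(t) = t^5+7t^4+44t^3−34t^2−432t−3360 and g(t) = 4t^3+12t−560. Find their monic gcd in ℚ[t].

Apply the Euclidean algorithm:
  t^5+7t^4+44t^3−34t^2−432t−3360 = ((1/4)t^2+(7/4)t+41/4)(4t^3+12t−560) + (85t^2+425t+2380)
  4t^3+12t−560 = ((4/85)t−4/17)(85t^2+425t+2380) + (0)
Last nonzero remainder: 85t^2+425t+2380. Dividing through by 85 gives the monic gcd t^2+5t+28.

t^2+5t+28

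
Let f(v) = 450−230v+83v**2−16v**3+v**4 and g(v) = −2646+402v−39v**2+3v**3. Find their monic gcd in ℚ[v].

Euclidean algorithm in ℚ[v]:
  v**4−16v**3+83v**2−230v+450 = ((1/3)v−1)(3v**3−39v**2+402v−2646) + (−90v**2+1054v−2196)
  3v**3−39v**2+402v−2646 = (−(1/30)v+29/675)(−90v**2+1054v−2196) + ((191374/675)v−191374/75)
  −90v**2+1054v−2196 = (−(30375/95687)v+82350/95687)((191374/675)v−191374/75) + (0)
Last nonzero remainder: (191374/675)v−191374/75. Dividing through by 191374/675 gives the monic gcd v−9.

−9+v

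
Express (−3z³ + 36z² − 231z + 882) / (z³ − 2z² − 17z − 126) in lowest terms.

(−3z² + 15z − 126)/(z² + 5z + 18)

Repeated division with remainder:
  −3z³ + 36z² − 231z + 882 = (−3)(z³ − 2z² − 17z − 126) + (30z² − 282z + 504)
  z³ − 2z² − 17z − 126 = ((1/30)z + 37/150)(30z² − 282z + 504) + ((894/25)z − 6258/25)
  30z² − 282z + 504 = ((125/149)z − 300/149)((894/25)z − 6258/25) + (0)
Last nonzero remainder: (894/25)z − 6258/25. Dividing through by 894/25 gives the monic gcd z − 7.
Cancel z − 7 from numerator and denominator to get the reduced form.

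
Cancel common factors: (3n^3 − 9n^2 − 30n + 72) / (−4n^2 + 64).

(−3n^2 − 3n + 18)/(4n + 16)

Apply the Euclidean algorithm:
  3n^3 − 9n^2 − 30n + 72 = (−(3/4)n + 9/4)(−4n^2 + 64) + (18n − 72)
  −4n^2 + 64 = (−(2/9)n − 8/9)(18n − 72) + (0)
Last nonzero remainder: 18n − 72. Dividing through by 18 gives the monic gcd n − 4.
Cancel n − 4 from numerator and denominator to get the reduced form.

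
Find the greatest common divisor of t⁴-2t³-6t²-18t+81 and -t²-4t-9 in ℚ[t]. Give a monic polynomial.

t²+4t+9

Euclidean algorithm in ℚ[t]:
  t⁴-2t³-6t²-18t+81 = (-t²+6t-9)(-t²-4t-9) + (0)
Last nonzero remainder: -t²-4t-9. Dividing through by -1 gives the monic gcd t²+4t+9.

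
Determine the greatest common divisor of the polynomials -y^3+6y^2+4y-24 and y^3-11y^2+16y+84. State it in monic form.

y^2-4y-12

Euclidean algorithm in ℚ[y]:
  -y^3+6y^2+4y-24 = (-1)(y^3-11y^2+16y+84) + (-5y^2+20y+60)
  y^3-11y^2+16y+84 = (-(1/5)y+7/5)(-5y^2+20y+60) + (0)
Last nonzero remainder: -5y^2+20y+60. Dividing through by -5 gives the monic gcd y^2-4y-12.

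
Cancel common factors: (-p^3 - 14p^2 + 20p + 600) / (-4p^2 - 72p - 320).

(p^2 + 4p - 60)/(4p + 32)

Euclidean algorithm in ℚ[p]:
  -p^3 - 14p^2 + 20p + 600 = ((1/4)p - 1)(-4p^2 - 72p - 320) + (28p + 280)
  -4p^2 - 72p - 320 = (-(1/7)p - 8/7)(28p + 280) + (0)
Last nonzero remainder: 28p + 280. Dividing through by 28 gives the monic gcd p + 10.
Cancel p + 10 from numerator and denominator to get the reduced form.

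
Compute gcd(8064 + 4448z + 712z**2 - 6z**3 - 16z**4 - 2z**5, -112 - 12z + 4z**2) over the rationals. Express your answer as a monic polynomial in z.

Euclidean algorithm in ℚ[z]:
  -2z**5 - 16z**4 - 6z**3 + 712z**2 + 4448z + 8064 = (-(1/2)z**3 - (11/2)z**2 - 32z - 72)(4z**2 - 12z - 112) + (0)
Last nonzero remainder: 4z**2 - 12z - 112. Dividing through by 4 gives the monic gcd z**2 - 3z - 28.

-28 - 3z + z**2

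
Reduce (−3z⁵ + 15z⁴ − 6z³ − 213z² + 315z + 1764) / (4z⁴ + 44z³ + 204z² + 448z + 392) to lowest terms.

Repeated division with remainder:
  −3z⁵ + 15z⁴ − 6z³ − 213z² + 315z + 1764 = (−(3/4)z + 12)(4z⁴ + 44z³ + 204z² + 448z + 392) + (−381z³ − 2325z² − 4767z − 2940)
  4z⁴ + 44z³ + 204z² + 448z + 392 = (−(4/381)z − 2488/48387)(−381z³ − 2325z² − 4767z − 2940) + ((554904/16129)z² + (2774520/16129)z + 3884328/16129)
  −381z³ − 2325z² − 4767z − 2940 = (−(2048383/184968)z − 80645/6606)((554904/16129)z² + (2774520/16129)z + 3884328/16129) + (0)
Last nonzero remainder: (554904/16129)z² + (2774520/16129)z + 3884328/16129. Dividing through by 554904/16129 gives the monic gcd z² + 5z + 7.
Cancel z² + 5z + 7 from numerator and denominator to get the reduced form.

(−3z³ + 30z² − 135z + 252)/(4z² + 24z + 56)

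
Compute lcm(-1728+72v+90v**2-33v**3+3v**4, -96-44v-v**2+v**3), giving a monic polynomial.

-2304-480v+144v**2-14v**3-7v**4+v**5

By polynomial division,
  3v**4-33v**3+90v**2+72v-1728 = (3v-30)(v**3-v**2-44v-96) + (192v**2-960v-4608)
  v**3-v**2-44v-96 = ((1/192)v+1/48)(192v**2-960v-4608) + (0)
Last nonzero remainder: 192v**2-960v-4608. Dividing through by 192 gives the monic gcd v**2-5v-24.
Then lcm(f, g) = f·g / gcd(f, g); expanding and making the result monic gives the answer.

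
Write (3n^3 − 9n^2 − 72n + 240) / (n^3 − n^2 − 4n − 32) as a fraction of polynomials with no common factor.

By polynomial division,
  3n^3 − 9n^2 − 72n + 240 = (3)(n^3 − n^2 − 4n − 32) + (−6n^2 − 60n + 336)
  n^3 − n^2 − 4n − 32 = (−(1/6)n + 11/6)(−6n^2 − 60n + 336) + (162n − 648)
  −6n^2 − 60n + 336 = (−(1/27)n − 14/27)(162n − 648) + (0)
Last nonzero remainder: 162n − 648. Dividing through by 162 gives the monic gcd n − 4.
Cancel n − 4 from numerator and denominator to get the reduced form.

(3n^2 + 3n − 60)/(n^2 + 3n + 8)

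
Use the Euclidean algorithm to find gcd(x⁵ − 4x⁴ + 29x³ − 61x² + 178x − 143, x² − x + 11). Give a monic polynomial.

Euclidean algorithm in ℚ[x]:
  x⁵ − 4x⁴ + 29x³ − 61x² + 178x − 143 = (x³ − 3x² + 15x − 13)(x² − x + 11) + (0)
The last nonzero remainder x² − x + 11 is already monic.

x² − x + 11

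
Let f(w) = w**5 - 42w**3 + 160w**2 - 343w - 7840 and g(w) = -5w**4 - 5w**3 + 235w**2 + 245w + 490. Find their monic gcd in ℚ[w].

Euclidean algorithm in ℚ[w]:
  w**5 - 42w**3 + 160w**2 - 343w - 7840 = (-(1/5)w + 1/5)(-5w**4 - 5w**3 + 235w**2 + 245w + 490) + (6w**3 + 162w**2 - 294w - 7938)
  -5w**4 - 5w**3 + 235w**2 + 245w + 490 = (-(5/6)w + 65/3)(6w**3 + 162w**2 - 294w - 7938) + (-3520w**2 + 172480)
  6w**3 + 162w**2 - 294w - 7938 = (-(3/1760)w - 81/1760)(-3520w**2 + 172480) + (0)
Last nonzero remainder: -3520w**2 + 172480. Dividing through by -3520 gives the monic gcd w**2 - 49.

w**2 - 49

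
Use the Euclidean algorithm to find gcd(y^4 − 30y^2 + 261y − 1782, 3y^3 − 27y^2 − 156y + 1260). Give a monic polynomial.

Apply the Euclidean algorithm:
  y^4 − 30y^2 + 261y − 1782 = ((1/3)y + 3)(3y^3 − 27y^2 − 156y + 1260) + (103y^2 + 309y − 5562)
  3y^3 − 27y^2 − 156y + 1260 = ((3/103)y − 36/103)(103y^2 + 309y − 5562) + (114y − 684)
  103y^2 + 309y − 5562 = ((103/114)y + 309/38)(114y − 684) + (0)
Last nonzero remainder: 114y − 684. Dividing through by 114 gives the monic gcd y − 6.

y − 6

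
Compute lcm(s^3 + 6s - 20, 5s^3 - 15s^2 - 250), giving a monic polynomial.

By polynomial division,
  s^3 + 6s - 20 = (1/5)(5s^3 - 15s^2 - 250) + (3s^2 + 6s + 30)
  5s^3 - 15s^2 - 250 = ((5/3)s - 25/3)(3s^2 + 6s + 30) + (0)
Last nonzero remainder: 3s^2 + 6s + 30. Dividing through by 3 gives the monic gcd s^2 + 2s + 10.
Then lcm(f, g) = f·g / gcd(f, g); expanding and making the result monic gives the answer.

s^4 - 5s^3 + 6s^2 - 50s + 100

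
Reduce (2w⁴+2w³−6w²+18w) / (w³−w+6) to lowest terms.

(2w²+6w)/(w+2)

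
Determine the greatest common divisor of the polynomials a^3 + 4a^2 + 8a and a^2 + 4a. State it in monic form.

a

Euclidean algorithm in ℚ[a]:
  a^3 + 4a^2 + 8a = (a)(a^2 + 4a) + (8a)
  a^2 + 4a = ((1/8)a + 1/2)(8a) + (0)
Last nonzero remainder: 8a. Dividing through by 8 gives the monic gcd a.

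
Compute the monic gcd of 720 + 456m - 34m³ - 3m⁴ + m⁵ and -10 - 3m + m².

Euclidean algorithm in ℚ[m]:
  m⁵ - 3m⁴ - 34m³ + 456m + 720 = (m³ - 24m - 72)(m² - 3m - 10) + (0)
The last nonzero remainder m² - 3m - 10 is already monic.

-10 - 3m + m²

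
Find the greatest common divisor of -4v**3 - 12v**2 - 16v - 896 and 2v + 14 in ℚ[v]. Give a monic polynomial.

Euclidean algorithm in ℚ[v]:
  -4v**3 - 12v**2 - 16v - 896 = (-2v**2 + 8v - 64)(2v + 14) + (0)
Last nonzero remainder: 2v + 14. Dividing through by 2 gives the monic gcd v + 7.

v + 7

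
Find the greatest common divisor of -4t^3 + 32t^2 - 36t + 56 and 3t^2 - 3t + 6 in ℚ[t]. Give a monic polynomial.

t^2 - t + 2

By polynomial division,
  -4t^3 + 32t^2 - 36t + 56 = (-(4/3)t + 28/3)(3t^2 - 3t + 6) + (0)
Last nonzero remainder: 3t^2 - 3t + 6. Dividing through by 3 gives the monic gcd t^2 - t + 2.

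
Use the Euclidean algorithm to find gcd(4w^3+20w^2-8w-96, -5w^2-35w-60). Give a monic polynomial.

w^2+7w+12

Apply the Euclidean algorithm:
  4w^3+20w^2-8w-96 = (-(4/5)w+8/5)(-5w^2-35w-60) + (0)
Last nonzero remainder: -5w^2-35w-60. Dividing through by -5 gives the monic gcd w^2+7w+12.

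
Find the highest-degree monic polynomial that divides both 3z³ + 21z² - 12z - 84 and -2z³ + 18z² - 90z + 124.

By polynomial division,
  3z³ + 21z² - 12z - 84 = (-3/2)(-2z³ + 18z² - 90z + 124) + (48z² - 147z + 102)
  -2z³ + 18z² - 90z + 124 = (-(1/24)z + 95/384)(48z² - 147z + 102) + (-(6321/128)z + 6321/64)
  48z² - 147z + 102 = (-(2048/2107)z + 2176/2107)(-(6321/128)z + 6321/64) + (0)
Last nonzero remainder: -(6321/128)z + 6321/64. Dividing through by -6321/128 gives the monic gcd z - 2.

z - 2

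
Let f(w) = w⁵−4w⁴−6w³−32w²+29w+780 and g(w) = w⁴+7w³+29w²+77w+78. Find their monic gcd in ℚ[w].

w³+5w²+19w+39

Repeated division with remainder:
  w⁵−4w⁴−6w³−32w²+29w+780 = (w−11)(w⁴+7w³+29w²+77w+78) + (42w³+210w²+798w+1638)
  w⁴+7w³+29w²+77w+78 = ((1/42)w+1/21)(42w³+210w²+798w+1638) + (0)
Last nonzero remainder: 42w³+210w²+798w+1638. Dividing through by 42 gives the monic gcd w³+5w²+19w+39.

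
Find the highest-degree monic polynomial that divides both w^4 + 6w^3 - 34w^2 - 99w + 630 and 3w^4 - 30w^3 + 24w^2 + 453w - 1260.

w^2 - 7w + 15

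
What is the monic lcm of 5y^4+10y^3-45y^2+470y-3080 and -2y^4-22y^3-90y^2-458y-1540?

y^5+7y^4+y^3+49y^2-146y-3080

Apply the Euclidean algorithm:
  5y^4+10y^3-45y^2+470y-3080 = (-5/2)(-2y^4-22y^3-90y^2-458y-1540) + (-45y^3-270y^2-675y-6930)
  -2y^4-22y^3-90y^2-458y-1540 = ((2/45)y+2/9)(-45y^3-270y^2-675y-6930) + (0)
Last nonzero remainder: -45y^3-270y^2-675y-6930. Dividing through by -45 gives the monic gcd y^3+6y^2+15y+154.
Then lcm(f, g) = f·g / gcd(f, g); expanding and making the result monic gives the answer.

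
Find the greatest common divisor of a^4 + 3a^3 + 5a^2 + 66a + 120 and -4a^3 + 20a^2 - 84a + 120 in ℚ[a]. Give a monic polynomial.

a^2 - 3a + 15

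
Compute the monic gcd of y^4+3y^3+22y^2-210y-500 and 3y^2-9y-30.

y^2-3y-10

Repeated division with remainder:
  y^4+3y^3+22y^2-210y-500 = ((1/3)y^2+2y+50/3)(3y^2-9y-30) + (0)
Last nonzero remainder: 3y^2-9y-30. Dividing through by 3 gives the monic gcd y^2-3y-10.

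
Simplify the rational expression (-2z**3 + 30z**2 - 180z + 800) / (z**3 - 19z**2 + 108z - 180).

Euclidean algorithm in ℚ[z]:
  -2z**3 + 30z**2 - 180z + 800 = (-2)(z**3 - 19z**2 + 108z - 180) + (-8z**2 + 36z + 440)
  z**3 - 19z**2 + 108z - 180 = (-(1/8)z + 29/16)(-8z**2 + 36z + 440) + ((391/4)z - 1955/2)
  -8z**2 + 36z + 440 = (-(32/391)z - 176/391)((391/4)z - 1955/2) + (0)
Last nonzero remainder: (391/4)z - 1955/2. Dividing through by 391/4 gives the monic gcd z - 10.
Cancel z - 10 from numerator and denominator to get the reduced form.

(-2z**2 + 10z - 80)/(z**2 - 9z + 18)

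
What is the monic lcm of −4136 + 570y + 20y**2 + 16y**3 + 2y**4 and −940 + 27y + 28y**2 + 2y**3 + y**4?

−10340 − 643y + 335y**2 + 50y**3 + 13y**4 + y**5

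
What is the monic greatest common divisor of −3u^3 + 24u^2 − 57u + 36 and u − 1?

u − 1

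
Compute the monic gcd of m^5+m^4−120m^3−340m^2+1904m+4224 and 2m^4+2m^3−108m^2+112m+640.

m^3+6m^2−24m−64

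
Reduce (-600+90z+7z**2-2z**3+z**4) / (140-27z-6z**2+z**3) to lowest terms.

Repeated division with remainder:
  z**4-2z**3+7z**2+90z-600 = (z+4)(z**3-6z**2-27z+140) + (58z**2+58z-1160)
  z**3-6z**2-27z+140 = ((1/58)z-7/58)(58z**2+58z-1160) + (0)
Last nonzero remainder: 58z**2+58z-1160. Dividing through by 58 gives the monic gcd z**2+z-20.
Cancel z**2+z-20 from numerator and denominator to get the reduced form.

(30-3z+z**2)/(-7+z)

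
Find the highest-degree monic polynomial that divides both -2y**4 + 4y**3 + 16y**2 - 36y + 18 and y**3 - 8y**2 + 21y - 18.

y - 3

Euclidean algorithm in ℚ[y]:
  -2y**4 + 4y**3 + 16y**2 - 36y + 18 = (-2y - 12)(y**3 - 8y**2 + 21y - 18) + (-38y**2 + 180y - 198)
  y**3 - 8y**2 + 21y - 18 = (-(1/38)y + 31/361)(-38y**2 + 180y - 198) + ((120/361)y - 360/361)
  -38y**2 + 180y - 198 = (-(6859/60)y + 3971/20)((120/361)y - 360/361) + (0)
Last nonzero remainder: (120/361)y - 360/361. Dividing through by 120/361 gives the monic gcd y - 3.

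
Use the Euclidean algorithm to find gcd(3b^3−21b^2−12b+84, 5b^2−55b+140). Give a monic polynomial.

By polynomial division,
  3b^3−21b^2−12b+84 = ((3/5)b+12/5)(5b^2−55b+140) + (36b−252)
  5b^2−55b+140 = ((5/36)b−5/9)(36b−252) + (0)
Last nonzero remainder: 36b−252. Dividing through by 36 gives the monic gcd b−7.

b−7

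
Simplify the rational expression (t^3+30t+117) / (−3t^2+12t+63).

(−t^2+3t−39)/(3t−21)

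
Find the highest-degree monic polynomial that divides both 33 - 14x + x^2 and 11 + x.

Apply the Euclidean algorithm:
  x^2 - 14x + 33 = (x - 25)(x + 11) + (308)
  x + 11 = ((1/308)x + 1/28)(308) + (0)
The last nonzero remainder is the constant 308, so the polynomials are coprime and gcd = 1.

1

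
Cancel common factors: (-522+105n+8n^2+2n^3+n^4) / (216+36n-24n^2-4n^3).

(-29+n-n^2)/(12+4n)

By polynomial division,
  n^4+2n^3+8n^2+105n-522 = (-(1/4)n+1)(-4n^3-24n^2+36n+216) + (41n^2+123n-738)
  -4n^3-24n^2+36n+216 = (-(4/41)n-12/41)(41n^2+123n-738) + (0)
Last nonzero remainder: 41n^2+123n-738. Dividing through by 41 gives the monic gcd n^2+3n-18.
Cancel n^2+3n-18 from numerator and denominator to get the reduced form.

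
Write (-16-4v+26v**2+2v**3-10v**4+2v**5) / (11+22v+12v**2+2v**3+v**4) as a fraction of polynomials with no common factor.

(-16+28v-14v**2+2v**3)/(11+v**2)

By polynomial division,
  2v**5-10v**4+2v**3+26v**2-4v-16 = (2v-14)(v**4+2v**3+12v**2+22v+11) + (6v**3+150v**2+282v+138)
  v**4+2v**3+12v**2+22v+11 = ((1/6)v-23/6)(6v**3+150v**2+282v+138) + (540v**2+1080v+540)
  6v**3+150v**2+282v+138 = ((1/90)v+23/90)(540v**2+1080v+540) + (0)
Last nonzero remainder: 540v**2+1080v+540. Dividing through by 540 gives the monic gcd v**2+2v+1.
Cancel v**2+2v+1 from numerator and denominator to get the reduced form.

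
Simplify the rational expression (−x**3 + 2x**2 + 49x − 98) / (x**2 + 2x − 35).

(−x**2 + 9x − 14)/(x − 5)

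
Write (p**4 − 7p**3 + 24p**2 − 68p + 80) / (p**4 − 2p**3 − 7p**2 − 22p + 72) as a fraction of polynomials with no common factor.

(p**2 − p + 10)/(p**2 + 4p + 9)

Repeated division with remainder:
  p**4 − 7p**3 + 24p**2 − 68p + 80 = (p**4 − 2p**3 − 7p**2 − 22p + 72) + (−5p**3 + 31p**2 − 46p + 8)
  p**4 − 2p**3 − 7p**2 − 22p + 72 = (−(1/5)p − 21/25)(−5p**3 + 31p**2 − 46p + 8) + ((246/25)p**2 − (1476/25)p + 1968/25)
  −5p**3 + 31p**2 − 46p + 8 = (−(125/246)p + 25/246)((246/25)p**2 − (1476/25)p + 1968/25) + (0)
Last nonzero remainder: (246/25)p**2 − (1476/25)p + 1968/25. Dividing through by 246/25 gives the monic gcd p**2 − 6p + 8.
Cancel p**2 − 6p + 8 from numerator and denominator to get the reduced form.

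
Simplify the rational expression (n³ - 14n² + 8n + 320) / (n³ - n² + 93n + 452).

(n² - 18n + 80)/(n² - 5n + 113)

By polynomial division,
  n³ - 14n² + 8n + 320 = (n³ - n² + 93n + 452) + (-13n² - 85n - 132)
  n³ - n² + 93n + 452 = (-(1/13)n + 98/169)(-13n² - 85n - 132) + ((22331/169)n + 89324/169)
  -13n² - 85n - 132 = (-(2197/22331)n - 5577/22331)((22331/169)n + 89324/169) + (0)
Last nonzero remainder: (22331/169)n + 89324/169. Dividing through by 22331/169 gives the monic gcd n + 4.
Cancel n + 4 from numerator and denominator to get the reduced form.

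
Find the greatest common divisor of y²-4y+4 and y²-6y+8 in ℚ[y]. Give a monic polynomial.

y-2

Euclidean algorithm in ℚ[y]:
  y²-4y+4 = (y²-6y+8) + (2y-4)
  y²-6y+8 = ((1/2)y-2)(2y-4) + (0)
Last nonzero remainder: 2y-4. Dividing through by 2 gives the monic gcd y-2.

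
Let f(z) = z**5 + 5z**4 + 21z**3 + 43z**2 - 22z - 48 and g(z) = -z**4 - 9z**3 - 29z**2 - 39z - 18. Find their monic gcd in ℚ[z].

Euclidean algorithm in ℚ[z]:
  z**5 + 5z**4 + 21z**3 + 43z**2 - 22z - 48 = (-z + 4)(-z**4 - 9z**3 - 29z**2 - 39z - 18) + (28z**3 + 120z**2 + 116z + 24)
  -z**4 - 9z**3 - 29z**2 - 39z - 18 = (-(1/28)z - 33/196)(28z**3 + 120z**2 + 116z + 24) + (-(228/49)z**2 - (912/49)z - 684/49)
  28z**3 + 120z**2 + 116z + 24 = (-(343/57)z - 98/57)(-(228/49)z**2 - (912/49)z - 684/49) + (0)
Last nonzero remainder: -(228/49)z**2 - (912/49)z - 684/49. Dividing through by -228/49 gives the monic gcd z**2 + 4z + 3.

z**2 + 4z + 3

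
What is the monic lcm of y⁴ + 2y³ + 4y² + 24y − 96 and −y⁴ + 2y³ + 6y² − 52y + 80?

y⁶ − 2y⁵ + 6y⁴ + 28y³ − 152y² + 624y − 960

Repeated division with remainder:
  y⁴ + 2y³ + 4y² + 24y − 96 = (−1)(−y⁴ + 2y³ + 6y² − 52y + 80) + (4y³ + 10y² − 28y − 16)
  −y⁴ + 2y³ + 6y² − 52y + 80 = (−(1/4)y + 9/8)(4y³ + 10y² − 28y − 16) + (−(49/4)y² − (49/2)y + 98)
  4y³ + 10y² − 28y − 16 = (−(16/49)y − 8/49)(−(49/4)y² − (49/2)y + 98) + (0)
Last nonzero remainder: −(49/4)y² − (49/2)y + 98. Dividing through by −49/4 gives the monic gcd y² + 2y − 8.
Then lcm(f, g) = f·g / gcd(f, g); expanding and making the result monic gives the answer.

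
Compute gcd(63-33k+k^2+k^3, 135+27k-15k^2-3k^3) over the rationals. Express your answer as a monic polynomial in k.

-3+k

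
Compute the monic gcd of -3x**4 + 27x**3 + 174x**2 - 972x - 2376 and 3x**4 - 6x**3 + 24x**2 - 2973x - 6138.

x**2 - 9x - 22

Apply the Euclidean algorithm:
  -3x**4 + 27x**3 + 174x**2 - 972x - 2376 = (-1)(3x**4 - 6x**3 + 24x**2 - 2973x - 6138) + (21x**3 + 198x**2 - 3945x - 8514)
  3x**4 - 6x**3 + 24x**2 - 2973x - 6138 = ((1/7)x - 80/49)(21x**3 + 198x**2 - 3945x - 8514) + ((44631/49)x**2 - (401679/49)x - 981882/49)
  21x**3 + 198x**2 - 3945x - 8514 = ((343/14877)x + 2107/4959)((44631/49)x**2 - (401679/49)x - 981882/49) + (0)
Last nonzero remainder: (44631/49)x**2 - (401679/49)x - 981882/49. Dividing through by 44631/49 gives the monic gcd x**2 - 9x - 22.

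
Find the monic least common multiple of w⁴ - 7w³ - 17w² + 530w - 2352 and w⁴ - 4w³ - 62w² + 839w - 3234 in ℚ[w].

By polynomial division,
  w⁴ - 7w³ - 17w² + 530w - 2352 = (w⁴ - 4w³ - 62w² + 839w - 3234) + (-3w³ + 45w² - 309w + 882)
  w⁴ - 4w³ - 62w² + 839w - 3234 = (-(1/3)w - 11/3)(-3w³ + 45w² - 309w + 882) + (0)
Last nonzero remainder: -3w³ + 45w² - 309w + 882. Dividing through by -3 gives the monic gcd w³ - 15w² + 103w - 294.
Then lcm(f, g) = f·g / gcd(f, g); expanding and making the result monic gives the answer.

w⁵ + 4w⁴ - 94w³ + 343w² + 3478w - 25872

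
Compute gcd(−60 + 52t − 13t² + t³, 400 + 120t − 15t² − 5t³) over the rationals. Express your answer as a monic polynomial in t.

−5 + t

Euclidean algorithm in ℚ[t]:
  t³ − 13t² + 52t − 60 = (−1/5)(−5t³ − 15t² + 120t + 400) + (−16t² + 76t + 20)
  −5t³ − 15t² + 120t + 400 = ((5/16)t + 155/64)(−16t² + 76t + 20) + (−(1125/16)t + 5625/16)
  −16t² + 76t + 20 = ((256/1125)t + 64/1125)(−(1125/16)t + 5625/16) + (0)
Last nonzero remainder: −(1125/16)t + 5625/16. Dividing through by −1125/16 gives the monic gcd t − 5.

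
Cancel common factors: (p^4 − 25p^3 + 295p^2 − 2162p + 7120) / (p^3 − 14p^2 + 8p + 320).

(p^2 − 7p + 89)/(p + 4)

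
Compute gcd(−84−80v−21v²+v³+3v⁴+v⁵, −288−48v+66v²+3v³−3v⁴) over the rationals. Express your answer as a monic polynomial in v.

−6−v+v²

Apply the Euclidean algorithm:
  v⁵+3v⁴+v³−21v²−80v−84 = (−(1/3)v−4/3)(−3v⁴+3v³+66v²−48v−288) + (27v³+51v²−240v−468)
  −3v⁴+3v³+66v²−48v−288 = (−(1/9)v+26/81)(27v³+51v²−240v−468) + ((620/27)v²−(620/27)v−1240/9)
  27v³+51v²−240v−468 = ((729/620)v+1053/310)((620/27)v²−(620/27)v−1240/9) + (0)
Last nonzero remainder: (620/27)v²−(620/27)v−1240/9. Dividing through by 620/27 gives the monic gcd v²−v−6.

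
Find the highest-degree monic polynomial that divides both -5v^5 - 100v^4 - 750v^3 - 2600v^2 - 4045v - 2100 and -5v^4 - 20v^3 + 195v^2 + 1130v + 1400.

v^2 + 9v + 20

By polynomial division,
  -5v^5 - 100v^4 - 750v^3 - 2600v^2 - 4045v - 2100 = (v + 16)(-5v^4 - 20v^3 + 195v^2 + 1130v + 1400) + (-625v^3 - 6850v^2 - 23525v - 24500)
  -5v^4 - 20v^3 + 195v^2 + 1130v + 1400 = ((1/125)v - 174/3125)(-625v^3 - 6850v^2 - 23525v - 24500) + ((224/125)v^2 + (2016/125)v + 896/25)
  -625v^3 - 6850v^2 - 23525v - 24500 = (-(78125/224)v - 21875/32)((224/125)v^2 + (2016/125)v + 896/25) + (0)
Last nonzero remainder: (224/125)v^2 + (2016/125)v + 896/25. Dividing through by 224/125 gives the monic gcd v^2 + 9v + 20.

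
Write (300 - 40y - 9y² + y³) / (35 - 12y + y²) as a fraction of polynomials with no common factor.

(-60 - 4y + y²)/(-7 + y)

Euclidean algorithm in ℚ[y]:
  y³ - 9y² - 40y + 300 = (y + 3)(y² - 12y + 35) + (-39y + 195)
  y² - 12y + 35 = (-(1/39)y + 7/39)(-39y + 195) + (0)
Last nonzero remainder: -39y + 195. Dividing through by -39 gives the monic gcd y - 5.
Cancel y - 5 from numerator and denominator to get the reduced form.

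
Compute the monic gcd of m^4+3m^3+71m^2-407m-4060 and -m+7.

m-7

By polynomial division,
  m^4+3m^3+71m^2-407m-4060 = (-m^3-10m^2-141m-580)(-m+7) + (0)
Last nonzero remainder: -m+7. Dividing through by -1 gives the monic gcd m-7.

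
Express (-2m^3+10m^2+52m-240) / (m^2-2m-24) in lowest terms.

Repeated division with remainder:
  -2m^3+10m^2+52m-240 = (-2m+6)(m^2-2m-24) + (16m-96)
  m^2-2m-24 = ((1/16)m+1/4)(16m-96) + (0)
Last nonzero remainder: 16m-96. Dividing through by 16 gives the monic gcd m-6.
Cancel m-6 from numerator and denominator to get the reduced form.

(-2m^2-2m+40)/(m+4)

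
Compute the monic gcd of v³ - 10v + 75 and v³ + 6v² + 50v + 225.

v + 5

Apply the Euclidean algorithm:
  v³ - 10v + 75 = (v³ + 6v² + 50v + 225) + (-6v² - 60v - 150)
  v³ + 6v² + 50v + 225 = (-(1/6)v + 2/3)(-6v² - 60v - 150) + (65v + 325)
  -6v² - 60v - 150 = (-(6/65)v - 6/13)(65v + 325) + (0)
Last nonzero remainder: 65v + 325. Dividing through by 65 gives the monic gcd v + 5.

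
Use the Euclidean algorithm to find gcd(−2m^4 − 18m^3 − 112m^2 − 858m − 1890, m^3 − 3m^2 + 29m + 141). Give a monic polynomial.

Euclidean algorithm in ℚ[m]:
  −2m^4 − 18m^3 − 112m^2 − 858m − 1890 = (−2m − 24)(m^3 − 3m^2 + 29m + 141) + (−126m^2 + 120m + 1494)
  m^3 − 3m^2 + 29m + 141 = (−(1/126)m + 43/2646)(−126m^2 + 120m + 1494) + ((17158/441)m + 17158/147)
  −126m^2 + 120m + 1494 = (−(27783/8579)m + 109809/8579)((17158/441)m + 17158/147) + (0)
Last nonzero remainder: (17158/441)m + 17158/147. Dividing through by 17158/441 gives the monic gcd m + 3.

m + 3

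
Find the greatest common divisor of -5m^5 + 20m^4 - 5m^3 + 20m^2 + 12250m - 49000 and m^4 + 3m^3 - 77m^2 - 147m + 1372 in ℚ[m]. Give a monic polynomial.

m^3 - 4m^2 - 49m + 196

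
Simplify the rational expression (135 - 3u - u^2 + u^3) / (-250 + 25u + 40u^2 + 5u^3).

(27 - 6u + u^2)/(-50 + 15u + 5u^2)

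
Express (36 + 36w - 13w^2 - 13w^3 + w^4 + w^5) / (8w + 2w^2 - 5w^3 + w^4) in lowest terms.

Repeated division with remainder:
  w^5 + w^4 - 13w^3 - 13w^2 + 36w + 36 = (w + 6)(w^4 - 5w^3 + 2w^2 + 8w) + (15w^3 - 33w^2 - 12w + 36)
  w^4 - 5w^3 + 2w^2 + 8w = ((1/15)w - 14/75)(15w^3 - 33w^2 - 12w + 36) + (-(84/25)w^2 + (84/25)w + 168/25)
  15w^3 - 33w^2 - 12w + 36 = (-(125/28)w + 75/14)(-(84/25)w^2 + (84/25)w + 168/25) + (0)
Last nonzero remainder: -(84/25)w^2 + (84/25)w + 168/25. Dividing through by -84/25 gives the monic gcd w^2 - w - 2.
Cancel w^2 - w - 2 from numerator and denominator to get the reduced form.

(-18 - 9w + 2w^2 + w^3)/(-4w + w^2)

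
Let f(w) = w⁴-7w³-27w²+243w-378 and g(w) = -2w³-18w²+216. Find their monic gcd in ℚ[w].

w²+3w-18

Euclidean algorithm in ℚ[w]:
  w⁴-7w³-27w²+243w-378 = (-(1/2)w+8)(-2w³-18w²+216) + (117w²+351w-2106)
  -2w³-18w²+216 = (-(2/117)w-4/39)(117w²+351w-2106) + (0)
Last nonzero remainder: 117w²+351w-2106. Dividing through by 117 gives the monic gcd w²+3w-18.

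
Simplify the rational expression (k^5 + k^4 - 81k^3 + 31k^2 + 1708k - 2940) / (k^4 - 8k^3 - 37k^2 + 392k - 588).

Apply the Euclidean algorithm:
  k^5 + k^4 - 81k^3 + 31k^2 + 1708k - 2940 = (k + 9)(k^4 - 8k^3 - 37k^2 + 392k - 588) + (28k^3 - 28k^2 - 1232k + 2352)
  k^4 - 8k^3 - 37k^2 + 392k - 588 = ((1/28)k - 1/4)(28k^3 - 28k^2 - 1232k + 2352) + (0)
Last nonzero remainder: 28k^3 - 28k^2 - 1232k + 2352. Dividing through by 28 gives the monic gcd k^3 - k^2 - 44k + 84.
Cancel k^3 - k^2 - 44k + 84 from numerator and denominator to get the reduced form.

(k^2 + 2k - 35)/(k - 7)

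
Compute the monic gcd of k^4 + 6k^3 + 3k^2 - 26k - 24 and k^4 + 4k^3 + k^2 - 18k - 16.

k^2 - k - 2

Euclidean algorithm in ℚ[k]:
  k^4 + 6k^3 + 3k^2 - 26k - 24 = (k^4 + 4k^3 + k^2 - 18k - 16) + (2k^3 + 2k^2 - 8k - 8)
  k^4 + 4k^3 + k^2 - 18k - 16 = ((1/2)k + 3/2)(2k^3 + 2k^2 - 8k - 8) + (2k^2 - 2k - 4)
  2k^3 + 2k^2 - 8k - 8 = (k + 2)(2k^2 - 2k - 4) + (0)
Last nonzero remainder: 2k^2 - 2k - 4. Dividing through by 2 gives the monic gcd k^2 - k - 2.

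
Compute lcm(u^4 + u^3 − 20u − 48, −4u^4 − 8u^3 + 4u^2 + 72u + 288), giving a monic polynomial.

By polynomial division,
  u^4 + u^3 − 20u − 48 = (−1/4)(−4u^4 − 8u^3 + 4u^2 + 72u + 288) + (−u^3 + u^2 − 2u + 24)
  −4u^4 − 8u^3 + 4u^2 + 72u + 288 = (4u + 12)(−u^3 + u^2 − 2u + 24) + (0)
Last nonzero remainder: −u^3 + u^2 − 2u + 24. Dividing through by −1 gives the monic gcd u^3 − u^2 + 2u − 24.
Then lcm(f, g) = f·g / gcd(f, g); expanding and making the result monic gives the answer.

u^5 + 4u^4 + 3u^3 − 20u^2 − 108u − 144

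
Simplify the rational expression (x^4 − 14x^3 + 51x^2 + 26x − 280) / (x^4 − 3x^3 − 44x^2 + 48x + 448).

(x^2 − 3x − 10)/(x^2 + 8x + 16)

By polynomial division,
  x^4 − 14x^3 + 51x^2 + 26x − 280 = (x^4 − 3x^3 − 44x^2 + 48x + 448) + (−11x^3 + 95x^2 − 22x − 728)
  x^4 − 3x^3 − 44x^2 + 48x + 448 = (−(1/11)x − 62/121)(−11x^3 + 95x^2 − 22x − 728) + ((324/121)x^2 − (324/11)x + 9072/121)
  −11x^3 + 95x^2 − 22x − 728 = (−(1331/324)x − 1573/162)((324/121)x^2 − (324/11)x + 9072/121) + (0)
Last nonzero remainder: (324/121)x^2 − (324/11)x + 9072/121. Dividing through by 324/121 gives the monic gcd x^2 − 11x + 28.
Cancel x^2 − 11x + 28 from numerator and denominator to get the reduced form.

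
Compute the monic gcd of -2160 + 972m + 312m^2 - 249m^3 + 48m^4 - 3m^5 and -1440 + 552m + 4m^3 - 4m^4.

12 - 7m + m^2

By polynomial division,
  -3m^5 + 48m^4 - 249m^3 + 312m^2 + 972m - 2160 = ((3/4)m - 45/4)(-4m^4 + 4m^3 + 552m - 1440) + (-204m^3 - 102m^2 + 8262m - 18360)
  -4m^4 + 4m^3 + 552m - 1440 = ((1/51)m - 1/34)(-204m^3 - 102m^2 + 8262m - 18360) + (-165m^2 + 1155m - 1980)
  -204m^3 - 102m^2 + 8262m - 18360 = ((68/55)m + 102/11)(-165m^2 + 1155m - 1980) + (0)
Last nonzero remainder: -165m^2 + 1155m - 1980. Dividing through by -165 gives the monic gcd m^2 - 7m + 12.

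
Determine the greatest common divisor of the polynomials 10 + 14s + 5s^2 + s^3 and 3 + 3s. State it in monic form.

Repeated division with remainder:
  s^3 + 5s^2 + 14s + 10 = ((1/3)s^2 + (4/3)s + 10/3)(3s + 3) + (0)
Last nonzero remainder: 3s + 3. Dividing through by 3 gives the monic gcd s + 1.

1 + s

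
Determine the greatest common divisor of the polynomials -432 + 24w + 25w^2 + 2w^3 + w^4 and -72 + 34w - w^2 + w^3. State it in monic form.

36 + w + w^2

Apply the Euclidean algorithm:
  w^4 + 2w^3 + 25w^2 + 24w - 432 = (w + 3)(w^3 - w^2 + 34w - 72) + (-6w^2 - 6w - 216)
  w^3 - w^2 + 34w - 72 = (-(1/6)w + 1/3)(-6w^2 - 6w - 216) + (0)
Last nonzero remainder: -6w^2 - 6w - 216. Dividing through by -6 gives the monic gcd w^2 + w + 36.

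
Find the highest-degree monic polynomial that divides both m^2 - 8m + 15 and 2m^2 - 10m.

m - 5

Repeated division with remainder:
  m^2 - 8m + 15 = (1/2)(2m^2 - 10m) + (-3m + 15)
  2m^2 - 10m = (-(2/3)m)(-3m + 15) + (0)
Last nonzero remainder: -3m + 15. Dividing through by -3 gives the monic gcd m - 5.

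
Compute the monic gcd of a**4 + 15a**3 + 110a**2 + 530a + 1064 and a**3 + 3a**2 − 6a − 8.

a + 4

Euclidean algorithm in ℚ[a]:
  a**4 + 15a**3 + 110a**2 + 530a + 1064 = (a + 12)(a**3 + 3a**2 − 6a − 8) + (80a**2 + 610a + 1160)
  a**3 + 3a**2 − 6a − 8 = ((1/80)a − 37/640)(80a**2 + 610a + 1160) + ((945/64)a + 945/16)
  80a**2 + 610a + 1160 = ((1024/189)a + 3712/189)((945/64)a + 945/16) + (0)
Last nonzero remainder: (945/64)a + 945/16. Dividing through by 945/64 gives the monic gcd a + 4.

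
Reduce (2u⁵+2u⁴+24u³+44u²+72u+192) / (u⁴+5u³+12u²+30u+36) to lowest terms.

Euclidean algorithm in ℚ[u]:
  2u⁵+2u⁴+24u³+44u²+72u+192 = (2u-8)(u⁴+5u³+12u²+30u+36) + (40u³+80u²+240u+480)
  u⁴+5u³+12u²+30u+36 = ((1/40)u+3/40)(40u³+80u²+240u+480) + (0)
Last nonzero remainder: 40u³+80u²+240u+480. Dividing through by 40 gives the monic gcd u³+2u²+6u+12.
Cancel u³+2u²+6u+12 from numerator and denominator to get the reduced form.

(2u²-2u+16)/(u+3)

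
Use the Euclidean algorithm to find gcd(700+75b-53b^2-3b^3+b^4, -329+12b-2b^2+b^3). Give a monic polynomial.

-7+b

Apply the Euclidean algorithm:
  b^4-3b^3-53b^2+75b+700 = (b-1)(b^3-2b^2+12b-329) + (-67b^2+416b+371)
  b^3-2b^2+12b-329 = (-(1/67)b-282/4489)(-67b^2+416b+371) + ((196037/4489)b-1372259/4489)
  -67b^2+416b+371 = (-(300763/196037)b-237917/196037)((196037/4489)b-1372259/4489) + (0)
Last nonzero remainder: (196037/4489)b-1372259/4489. Dividing through by 196037/4489 gives the monic gcd b-7.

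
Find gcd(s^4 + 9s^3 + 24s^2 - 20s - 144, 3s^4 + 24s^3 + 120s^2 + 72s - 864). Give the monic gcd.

s^2 + 2s - 8

Apply the Euclidean algorithm:
  s^4 + 9s^3 + 24s^2 - 20s - 144 = (1/3)(3s^4 + 24s^3 + 120s^2 + 72s - 864) + (s^3 - 16s^2 - 44s + 144)
  3s^4 + 24s^3 + 120s^2 + 72s - 864 = (3s + 72)(s^3 - 16s^2 - 44s + 144) + (1404s^2 + 2808s - 11232)
  s^3 - 16s^2 - 44s + 144 = ((1/1404)s - 1/78)(1404s^2 + 2808s - 11232) + (0)
Last nonzero remainder: 1404s^2 + 2808s - 11232. Dividing through by 1404 gives the monic gcd s^2 + 2s - 8.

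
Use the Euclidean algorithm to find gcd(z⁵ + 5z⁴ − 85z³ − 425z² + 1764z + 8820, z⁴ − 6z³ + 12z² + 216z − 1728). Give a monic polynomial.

Apply the Euclidean algorithm:
  z⁵ + 5z⁴ − 85z³ − 425z² + 1764z + 8820 = (z + 11)(z⁴ − 6z³ + 12z² + 216z − 1728) + (−31z³ − 773z² + 1116z + 27828)
  z⁴ − 6z³ + 12z² + 216z − 1728 = (−(1/31)z + 959/961)(−31z³ − 773z² + 1116z + 27828) + ((787435/961)z² − 28347660/961)
  −31z³ − 773z² + 1116z + 27828 = (−(29791/787435)z − 742853/787435)((787435/961)z² − 28347660/961) + (0)
Last nonzero remainder: (787435/961)z² − 28347660/961. Dividing through by 787435/961 gives the monic gcd z² − 36.

z² − 36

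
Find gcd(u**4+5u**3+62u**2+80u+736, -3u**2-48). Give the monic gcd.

u**2+16

Apply the Euclidean algorithm:
  u**4+5u**3+62u**2+80u+736 = (-(1/3)u**2-(5/3)u-46/3)(-3u**2-48) + (0)
Last nonzero remainder: -3u**2-48. Dividing through by -3 gives the monic gcd u**2+16.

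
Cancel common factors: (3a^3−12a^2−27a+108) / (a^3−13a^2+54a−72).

(3a+9)/(a−6)

Euclidean algorithm in ℚ[a]:
  3a^3−12a^2−27a+108 = (3)(a^3−13a^2+54a−72) + (27a^2−189a+324)
  a^3−13a^2+54a−72 = ((1/27)a−2/9)(27a^2−189a+324) + (0)
Last nonzero remainder: 27a^2−189a+324. Dividing through by 27 gives the monic gcd a^2−7a+12.
Cancel a^2−7a+12 from numerator and denominator to get the reduced form.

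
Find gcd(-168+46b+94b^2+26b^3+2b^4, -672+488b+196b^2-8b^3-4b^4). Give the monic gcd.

By polynomial division,
  2b^4+26b^3+94b^2+46b-168 = (-1/2)(-4b^4-8b^3+196b^2+488b-672) + (22b^3+192b^2+290b-504)
  -4b^4-8b^3+196b^2+488b-672 = (-(2/11)b+148/121)(22b^3+192b^2+290b-504) + ((1680/121)b^2+(5040/121)b-6720/121)
  22b^3+192b^2+290b-504 = ((1331/840)b+363/40)((1680/121)b^2+(5040/121)b-6720/121) + (0)
Last nonzero remainder: (1680/121)b^2+(5040/121)b-6720/121. Dividing through by 1680/121 gives the monic gcd b^2+3b-4.

-4+3b+b^2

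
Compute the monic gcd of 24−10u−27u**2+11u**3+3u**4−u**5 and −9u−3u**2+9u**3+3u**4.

−3−u+3u**2+u**3

By polynomial division,
  −u**5+3u**4+11u**3−27u**2−10u+24 = (−(1/3)u+2)(3u**4+9u**3−3u**2−9u) + (−8u**3−24u**2+8u+24)
  3u**4+9u**3−3u**2−9u = (−(3/8)u)(−8u**3−24u**2+8u+24) + (0)
Last nonzero remainder: −8u**3−24u**2+8u+24. Dividing through by −8 gives the monic gcd u**3+3u**2−u−3.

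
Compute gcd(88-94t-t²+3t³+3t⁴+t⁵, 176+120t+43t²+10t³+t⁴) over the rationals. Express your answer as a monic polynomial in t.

44+19t+6t²+t³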